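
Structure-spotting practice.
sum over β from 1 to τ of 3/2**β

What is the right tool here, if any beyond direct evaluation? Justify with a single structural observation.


Method: the geometric series formula — consecutive terms stand in a fixed index-free ratio — the geometric sum formula closes it.


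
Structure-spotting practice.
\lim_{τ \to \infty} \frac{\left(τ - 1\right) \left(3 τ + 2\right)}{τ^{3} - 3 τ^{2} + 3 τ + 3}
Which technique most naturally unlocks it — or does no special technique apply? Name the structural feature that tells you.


Technique: dominant-term comparison — growth-rate triage: the leading powers of τ decide the limit, everything else is noise. Viewed as a single quotient this is an ∞/∞ form — an at-infinity application of l'Hôpital's rule would also resolve it; comparing leading growth reads the answer without differentiating.


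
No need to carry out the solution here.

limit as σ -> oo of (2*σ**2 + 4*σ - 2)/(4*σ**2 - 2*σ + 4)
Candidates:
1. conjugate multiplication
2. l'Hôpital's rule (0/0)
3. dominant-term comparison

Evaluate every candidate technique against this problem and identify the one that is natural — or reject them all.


Best approach: dominant-term comparison — growth-rate triage: the leading powers of σ decide the limit, everything else is noise.
- conjugate multiplication: there are no radicals in tension whose conjugate would simplify matters.
- l'Hôpital's rule (0/0): viewed as a single quotient this runs to ∞/∞, not the 0/0 clash this candidate addresses; an at-infinity variant of the rule would resolve it, but comparing leading growth reads the answer without differentiating.
- dominant-term comparison — applicable, and directly so.


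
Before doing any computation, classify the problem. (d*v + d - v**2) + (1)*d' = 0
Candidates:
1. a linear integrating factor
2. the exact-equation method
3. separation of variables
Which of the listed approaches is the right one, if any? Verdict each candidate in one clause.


Diagnosis: a linear integrating factor — the unknown enters only to the first power against a nonzero forcing term — the integrating-factor template applies directly.
- a linear integrating factor — a fit — the right tool for this form.
- the exact-equation method — the mixed partial derivatives differ, so the left side is not a total differential.
- separation of variables — the two dependences are entangled, not a clean product of one-variable pieces.


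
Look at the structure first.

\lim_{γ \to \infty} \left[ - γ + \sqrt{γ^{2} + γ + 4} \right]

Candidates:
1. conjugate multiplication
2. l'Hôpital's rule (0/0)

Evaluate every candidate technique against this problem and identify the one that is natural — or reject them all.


Best approach: conjugate multiplication — infinity minus infinity with a radical in play — multiply by the conjugate so the divergences of \sqrt{γ^{2} + γ + 4} and γ annihilate.
- conjugate multiplication: applies; the problem has the shape this method handles.
- l'Hôpital's rule (0/0) — no quotient structure at all: the clash is ∞ minus ∞, which rationalizing converts into a tractable ratio.


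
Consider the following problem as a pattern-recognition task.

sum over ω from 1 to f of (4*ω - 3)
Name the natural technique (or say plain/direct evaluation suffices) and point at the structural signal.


Diagnosis: no special technique — the summand is a plain polynomial in ω (expanding first if it arrives factored); standard power-sum formulas evaluate it term by term.


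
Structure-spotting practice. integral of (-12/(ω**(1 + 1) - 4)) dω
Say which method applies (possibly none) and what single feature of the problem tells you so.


Method: partial fractions — the denominator (ω**(1 + 1) - 4) factors, so the quotient decomposes into elementary partial fractions term by term.


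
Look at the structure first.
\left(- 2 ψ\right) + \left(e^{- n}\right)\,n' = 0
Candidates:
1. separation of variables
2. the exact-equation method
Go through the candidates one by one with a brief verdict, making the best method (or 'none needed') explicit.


Verdict: separation of variables — all dependence on the two variables factors apart, the defining separable shape.
- separation of variables: applies; the problem has the shape this method handles.
- the exact-equation method — with no real cross-dependence between the variables, the exact-equation machinery is a detour rather than the natural reading.


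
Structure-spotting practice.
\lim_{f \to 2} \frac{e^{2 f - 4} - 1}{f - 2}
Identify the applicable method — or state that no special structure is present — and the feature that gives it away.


Technique: l'Hôpital's rule (0/0) — substituting 2 gives 0 over 0; differentiate top and bottom once and re-evaluate. Expanding numerator and denominator to first order gives the same value — the rule automates exactly that.


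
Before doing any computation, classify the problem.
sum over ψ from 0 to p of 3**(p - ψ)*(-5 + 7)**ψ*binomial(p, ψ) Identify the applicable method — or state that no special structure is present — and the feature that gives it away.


Diagnosis: the binomial theorem — the binomial coefficients weight matched powers of (-5 + 7) and 3, which is exactly the expansion of a binomial power.


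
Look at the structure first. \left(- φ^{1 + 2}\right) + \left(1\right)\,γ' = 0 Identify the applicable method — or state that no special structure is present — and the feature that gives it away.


Method: no special technique — with γ absent the equation is not coupled at all: direct integration in φ.


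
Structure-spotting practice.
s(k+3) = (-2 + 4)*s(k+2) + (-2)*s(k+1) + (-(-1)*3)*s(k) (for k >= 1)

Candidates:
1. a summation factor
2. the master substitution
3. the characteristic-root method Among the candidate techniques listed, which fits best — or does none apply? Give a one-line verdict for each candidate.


Technique: the characteristic-root method — fixed numeric weights on consecutive terms and no forcing term added: the root method in its home territory.
- a summation factor — a summation factor telescopes one-step recursions; this one carries higher-order memory.
- the master substitution — no fixed divisor shrinks the index between calls.
- the characteristic-root method: a fit — the right tool for this form.


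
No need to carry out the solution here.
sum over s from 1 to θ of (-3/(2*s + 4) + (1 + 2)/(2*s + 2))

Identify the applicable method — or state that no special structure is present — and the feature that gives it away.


Technique: telescoping — difference-of-shifts structure (each term adds (1 + 2)/(2*s + 2), then subtracts its one-index-advanced value, which the following term adds back) leaves only the first and last pieces standing.


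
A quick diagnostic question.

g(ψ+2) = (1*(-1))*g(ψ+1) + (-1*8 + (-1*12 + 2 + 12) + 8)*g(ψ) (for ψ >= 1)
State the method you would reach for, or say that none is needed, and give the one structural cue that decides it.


Diagnosis: the characteristic-root method — every coefficient is a fixed number and the forcing is zero — substitute r^ψ and read off the root equation.


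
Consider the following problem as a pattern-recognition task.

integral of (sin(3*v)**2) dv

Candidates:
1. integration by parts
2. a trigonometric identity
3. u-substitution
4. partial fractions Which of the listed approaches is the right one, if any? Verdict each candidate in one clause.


Method: a trigonometric identity — the even exponent on sin(3*v)**2 signals one move: rewrite via cos of the doubled angle.
- integration by parts: not the natural route: no polynomial-kernel product appears — a recursive parts reduction of the trigonometric product exists, but the identity rewrite is direct.
- a trigonometric identity: applicable, and directly so.
- u-substitution — no subexpression of the integrand pairs with its own derivative as a factor — individual terms may offer their own substitutions, but any change of variable covering the whole integral would have to be constructed from outside the expression.
- partial fractions: the expression is not a ratio of polynomials that decomposes further.


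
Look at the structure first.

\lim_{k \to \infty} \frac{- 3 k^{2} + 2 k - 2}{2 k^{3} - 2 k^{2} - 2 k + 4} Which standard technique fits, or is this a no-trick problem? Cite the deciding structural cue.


Best approach: dominant-term comparison — divide through by the highest power of k; every lower-order term dies and the dominant terms decide the limit. l'Hôpital's at-infinity variant applies to the expression viewed as a single quotient; the leading-term comparison is the direct route.


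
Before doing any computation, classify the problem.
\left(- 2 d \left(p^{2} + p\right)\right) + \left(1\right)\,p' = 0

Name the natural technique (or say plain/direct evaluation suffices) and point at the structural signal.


Best approach: separation of variables — solved for the derivative, the right side splits multiplicatively into a function of each variable alone — divide and integrate each side. A Bernoulli rewrite would carry it as the equation stands — separating the variables needs no rearrangement either.


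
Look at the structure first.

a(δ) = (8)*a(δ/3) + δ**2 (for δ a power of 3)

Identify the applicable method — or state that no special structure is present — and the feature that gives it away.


Verdict: the master substitution — the argument δ/3 divides the index by 3; the standard δ = 3^m substitution converts it to a constant-shift recurrence.


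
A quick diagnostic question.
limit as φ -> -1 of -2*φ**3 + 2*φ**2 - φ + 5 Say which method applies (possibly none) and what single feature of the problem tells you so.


Best approach: no special technique — no zero denominators, no indeterminate clash at -1 — substitute and read off the value.


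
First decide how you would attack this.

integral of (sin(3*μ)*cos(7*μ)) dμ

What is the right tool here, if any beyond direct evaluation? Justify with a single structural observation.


Diagnosis: a trigonometric identity — sin(3*μ)*cos(7*μ) is a beat pattern — rewrite the product as a sum of single-frequency waves before integrating.


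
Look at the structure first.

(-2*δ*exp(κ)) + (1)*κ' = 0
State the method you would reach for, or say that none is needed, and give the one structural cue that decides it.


Method: separation of variables — all dependence on the two variables factors apart, the defining separable shape.


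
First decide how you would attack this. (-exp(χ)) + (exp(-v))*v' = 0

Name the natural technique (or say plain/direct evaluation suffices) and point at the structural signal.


Method: separation of variables — solved for the derivative, the right side splits multiplicatively into a function of each variable alone — divide and integrate each side. One could also solve this as an exact equation; with each coefficient in its own variable, separating is the same work with fewer steps.


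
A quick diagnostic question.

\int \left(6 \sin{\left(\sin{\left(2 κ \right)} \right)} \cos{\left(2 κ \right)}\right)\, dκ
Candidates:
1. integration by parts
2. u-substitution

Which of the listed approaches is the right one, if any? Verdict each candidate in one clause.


Technique: u-substitution — collected, the integrand has one factor that is, up to a constant, the derivative of an inner expression the rest depends on — substitute for that inner expression.
- integration by parts — no split into a nonconstant polynomial times one of the standard kernels — exp, sine, or cosine of a linear argument, or a logarithm — applies here.
- u-substitution — yes, a natural case for it.


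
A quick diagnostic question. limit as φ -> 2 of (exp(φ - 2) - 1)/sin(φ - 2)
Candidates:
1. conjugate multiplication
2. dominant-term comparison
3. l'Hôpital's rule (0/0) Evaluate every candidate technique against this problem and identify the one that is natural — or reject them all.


Method: l'Hôpital's rule (0/0) — both numerator and denominator vanish at 2: the genuine 0/0 indeterminate that l'Hôpital exists for. Expanding numerator and denominator to first order gives the same value — the rule automates exactly that.
- conjugate multiplication — rationalization has no target — no divergent radical difference appears.
- dominant-term comparison: no ranking of term growth rates resolves the limit here.
- l'Hôpital's rule (0/0) — yes, a natural case for it.


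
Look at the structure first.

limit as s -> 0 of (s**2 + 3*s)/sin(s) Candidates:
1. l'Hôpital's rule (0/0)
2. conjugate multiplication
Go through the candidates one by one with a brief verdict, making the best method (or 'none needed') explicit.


Diagnosis: l'Hôpital's rule (0/0) — numerator and denominator both vanish at 0 — a genuine 0/0 form, which is exactly when l'Hôpital applies. Expanding numerator and denominator to first order gives the same value — the rule automates exactly that.
- l'Hôpital's rule (0/0) — applicable, and directly so.
- conjugate multiplication — no difference of divergent radicals appears, so rationalizing has nothing to cancel.


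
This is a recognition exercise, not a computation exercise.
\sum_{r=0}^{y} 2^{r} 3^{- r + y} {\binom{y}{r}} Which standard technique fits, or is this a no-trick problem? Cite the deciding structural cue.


Technique: the binomial theorem — binomial coefficients against complementary powers of 2 and 3: recognize the binomial expansion and resum.


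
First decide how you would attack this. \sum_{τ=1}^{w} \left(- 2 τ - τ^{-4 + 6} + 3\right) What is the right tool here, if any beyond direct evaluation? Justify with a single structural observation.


Technique: no special technique — the sum is polynomial through and through; closed forms for each power of τ finish it directly.


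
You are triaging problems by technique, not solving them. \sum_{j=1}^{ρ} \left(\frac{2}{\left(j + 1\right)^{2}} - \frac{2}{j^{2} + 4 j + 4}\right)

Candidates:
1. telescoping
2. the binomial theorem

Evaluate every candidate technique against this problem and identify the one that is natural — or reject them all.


Technique: telescoping — spot the paired structure — each term adds \frac{2}{\left(j + 1\right)^{2}} and subtracts its successor value, which the next term restores: the definition of a telescoping chain.
- telescoping: applies; the problem has the shape this method handles.
- the binomial theorem — no binomial coefficients pair with matched powers.


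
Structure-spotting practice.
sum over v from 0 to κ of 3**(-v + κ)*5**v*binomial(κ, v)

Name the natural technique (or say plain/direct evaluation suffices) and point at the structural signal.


Method: the binomial theorem — terms weighting binomial(κ, v) against matched powers of 5 and 3 reassemble into (5 + 3)^κ by the binomial theorem.


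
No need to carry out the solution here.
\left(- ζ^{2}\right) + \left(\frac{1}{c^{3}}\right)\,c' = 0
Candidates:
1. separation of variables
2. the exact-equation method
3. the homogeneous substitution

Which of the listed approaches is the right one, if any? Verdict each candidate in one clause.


Technique: separation of variables — the derivative equals a pure function of ζ (namely ζ^{2}) times a pure function of c (namely c^{3}); divide and integrate each side.
- separation of variables: yes — fits the structure here.
- the exact-equation method: the cross-partial test holds only vacuously — each coefficient lives in its own variable, so the exactness machinery reads no structure the split form does not already show.
- the homogeneous substitution: the ratio substitution does not collapse this equation.


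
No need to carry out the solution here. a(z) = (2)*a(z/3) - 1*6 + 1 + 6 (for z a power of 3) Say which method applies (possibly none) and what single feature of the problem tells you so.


Method: the master substitution — a divide-and-conquer shape: argument z/3, so change variables with z = 3^m and solve the linear version.


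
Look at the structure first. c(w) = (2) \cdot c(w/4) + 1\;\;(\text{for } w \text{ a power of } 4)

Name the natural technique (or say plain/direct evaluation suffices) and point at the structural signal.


Diagnosis: the master substitution — treat m = log base 4 of w as the new clock: one recursion step advances m by one while w scales by 4.


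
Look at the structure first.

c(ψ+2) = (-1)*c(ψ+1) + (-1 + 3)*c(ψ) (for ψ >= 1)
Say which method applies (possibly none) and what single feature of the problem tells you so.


Best approach: the characteristic-root method — because shifting ψ leaves the equation's coefficients unchanged, exponential trials reduce it to algebra.


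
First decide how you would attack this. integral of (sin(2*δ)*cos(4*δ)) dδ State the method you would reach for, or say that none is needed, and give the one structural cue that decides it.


Verdict: a trigonometric identity — two different frequencies multiply in sin(2*δ)*cos(4*δ); the product-to-sum formula separates them.


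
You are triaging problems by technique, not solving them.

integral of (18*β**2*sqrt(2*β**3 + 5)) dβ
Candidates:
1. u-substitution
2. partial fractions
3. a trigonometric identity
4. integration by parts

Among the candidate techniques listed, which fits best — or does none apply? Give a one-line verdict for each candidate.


Diagnosis: u-substitution — everything non-trivial happens through the inner expression 2*β**3 + 5, and its derivative accounts for the remaining factor up to a constant, so set u = 2*β**3 + 5.
- u-substitution — a fit — the right tool for this form.
- partial fractions: there is no rational-function structure to decompose.
- a trigonometric identity — there is no trigonometric structure at all — the integrand carries no sine or cosine to rewrite.
- integration by parts: the non-polynomial partner is not one of the parts kernels — exp, sine, or cosine with a degree-1 argument, or a logarithm.


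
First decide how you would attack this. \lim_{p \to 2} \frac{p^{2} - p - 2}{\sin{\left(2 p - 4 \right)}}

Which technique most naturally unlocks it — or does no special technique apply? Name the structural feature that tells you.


Method: l'Hôpital's rule (0/0) — both numerator and denominator vanish at 2: the genuine 0/0 indeterminate that l'Hôpital exists for. Expanding numerator and denominator to first order gives the same value — the rule automates exactly that.


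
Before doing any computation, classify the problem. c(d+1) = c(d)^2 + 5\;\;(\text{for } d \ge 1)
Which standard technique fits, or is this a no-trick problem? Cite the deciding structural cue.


Method: no special technique — the unknown enters the rule nonlinearly, not as a weighted sum — no linear method is even well-posed.


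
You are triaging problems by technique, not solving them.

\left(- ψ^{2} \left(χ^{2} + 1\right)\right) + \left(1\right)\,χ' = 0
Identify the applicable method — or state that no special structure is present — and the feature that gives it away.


Best approach: separation of variables — separating collects all χ-dependence with the derivative and leaves all ψ-dependence opposite: variables separate.


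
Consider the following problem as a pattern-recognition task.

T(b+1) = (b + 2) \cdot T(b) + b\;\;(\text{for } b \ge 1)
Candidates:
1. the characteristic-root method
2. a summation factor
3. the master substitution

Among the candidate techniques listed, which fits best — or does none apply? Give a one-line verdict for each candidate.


Diagnosis: a summation factor — an index-dependent multiplier b + 2 rules out characteristic roots; a summation factor converts it to a pure difference.
- the characteristic-root method: an index-dependent weight blocks the pure exponential ansatz.
- a summation factor: yes, a natural case for it.
- the master substitution — with no divided-index recursive call, reindexing by powers of a base buys nothing.


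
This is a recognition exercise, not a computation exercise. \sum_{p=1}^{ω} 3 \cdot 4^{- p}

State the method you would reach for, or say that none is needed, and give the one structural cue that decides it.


Technique: the geometric series formula — consecutive terms stand in a fixed index-free ratio — the geometric sum formula closes it.


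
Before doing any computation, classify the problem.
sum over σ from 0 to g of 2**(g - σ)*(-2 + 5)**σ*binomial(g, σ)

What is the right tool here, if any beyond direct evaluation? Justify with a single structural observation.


Method: the binomial theorem — binomial(g, σ) weighting matched powers of (-2 + 5) and 2 is the expanded form of ((-2 + 5) + 2)^g — fold it back up.


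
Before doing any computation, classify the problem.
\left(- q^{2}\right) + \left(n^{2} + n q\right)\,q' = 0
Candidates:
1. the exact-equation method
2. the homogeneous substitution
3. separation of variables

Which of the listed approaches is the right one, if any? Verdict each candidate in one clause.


Best approach: the homogeneous substitution — the slope's numerator and denominator have matching total degree, so it depends only on q/n and the ratio substitution collapses it. A Bernoulli-style rewrite — possibly after exchanging which variable is treated as dependent — would work as well; the homogeneous substitution is the more immediate reading here.
- the exact-equation method — exactness fails on the nose — the mixed partials do not match.
- the homogeneous substitution — applies; the problem has the shape this method handles.
- separation of variables — the two dependences do not factor apart.


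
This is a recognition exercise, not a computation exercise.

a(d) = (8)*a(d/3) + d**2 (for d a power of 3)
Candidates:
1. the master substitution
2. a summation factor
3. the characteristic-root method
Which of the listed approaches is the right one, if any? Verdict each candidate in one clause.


Method: the master substitution — recursion at d/3 is multiplicative in the index; logarithmic reindexing via d = 3^m linearizes it.
- the master substitution: applies; the problem has the shape this method handles.
- a summation factor: the recursion divides its index rather than shifting it — there is no previous-term chain for a summation factor to telescope.
- the characteristic-root method: a divided-index call is not the fixed-shift linear shape that characteristic roots solve.


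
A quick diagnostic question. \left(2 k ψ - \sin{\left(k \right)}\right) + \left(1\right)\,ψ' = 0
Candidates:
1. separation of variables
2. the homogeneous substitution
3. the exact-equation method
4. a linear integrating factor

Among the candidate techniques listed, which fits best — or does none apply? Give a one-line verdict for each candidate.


Technique: a linear integrating factor — the unknown enters only to the first power against a nonzero forcing term — the integrating-factor template applies directly.
- separation of variables — no division isolates the independent variable from the unknown.
- the homogeneous substitution — the slope is not a function of the ratio of the variables alone.
- the exact-equation method — the cross partial derivatives disagree, so no single potential exists.
- a linear integrating factor: yes, a natural case for it.


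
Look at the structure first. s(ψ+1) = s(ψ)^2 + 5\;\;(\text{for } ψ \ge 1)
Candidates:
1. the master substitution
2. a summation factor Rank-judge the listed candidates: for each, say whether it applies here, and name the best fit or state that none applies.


Method: no special technique — the recurrence is nonlinear in the sequence values; study it directly, no linear machinery applies.
- the master substitution — the recursion steps by a constant offset, so exponential reindexing is pointless.
- a summation factor: the recursion is nonlinear — outside the first-order linear family a summation factor addresses.


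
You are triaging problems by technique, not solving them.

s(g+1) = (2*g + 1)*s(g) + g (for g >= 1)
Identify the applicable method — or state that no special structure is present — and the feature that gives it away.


Diagnosis: a summation factor — it is first-order linear but the coefficient 2*g + 1 depends on the index, so multiply through by a summation factor to telescope it.


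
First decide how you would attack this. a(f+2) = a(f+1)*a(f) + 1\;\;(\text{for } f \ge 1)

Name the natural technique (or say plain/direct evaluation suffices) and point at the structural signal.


Best approach: no special technique — the map from one term to the next is curved, not linear, so linear closed-form machinery does not attach.


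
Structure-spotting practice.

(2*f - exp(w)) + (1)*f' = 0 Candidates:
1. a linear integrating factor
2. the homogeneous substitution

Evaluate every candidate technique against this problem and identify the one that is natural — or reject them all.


Technique: a linear integrating factor — first power of f, nonzero forcing: the integrating-factor recipe applies verbatim with p = 2.
- a linear integrating factor — yes — fits the structure here.
- the homogeneous substitution — rescaling both variables together changes the slope, so no ratio substitution collapses it.


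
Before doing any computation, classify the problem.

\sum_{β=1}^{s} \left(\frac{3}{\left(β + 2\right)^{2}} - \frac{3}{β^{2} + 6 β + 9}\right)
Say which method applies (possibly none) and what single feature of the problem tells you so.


Technique: telescoping — the generic term is a one-step difference of \frac{3}{\left(β + 2\right)^{2}}, so partial sums shortcut to endpoint evaluation.


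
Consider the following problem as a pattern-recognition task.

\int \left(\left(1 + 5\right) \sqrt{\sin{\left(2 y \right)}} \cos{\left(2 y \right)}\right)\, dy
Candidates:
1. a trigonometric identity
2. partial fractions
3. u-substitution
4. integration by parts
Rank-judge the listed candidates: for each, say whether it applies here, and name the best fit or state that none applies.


Best approach: u-substitution — read it as f(\sin{\left(2 y \right)}) times a constant multiple of d(\sin{\left(2 y \right)}): one substitution, u = \sin{\left(2 y \right)}, finishes it.
- a trigonometric identity — the trigonometric factor has no even power to reduce and no cross-frequency product to convert — the standard power-reduction and product-to-sum identities do not engage it.
- partial fractions: there is no rational-function structure to decompose.
- u-substitution — applies; the problem has the shape this method handles.
- integration by parts — the integrand does not split as a nonconstant polynomial times an exp, sine, cosine of a linear argument, or logarithm — no polynomial-kernel parts product to differentiate one side of.


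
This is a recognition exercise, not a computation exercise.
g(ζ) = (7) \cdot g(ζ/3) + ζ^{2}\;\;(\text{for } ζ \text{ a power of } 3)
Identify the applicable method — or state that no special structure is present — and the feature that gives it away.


Technique: the master substitution — treat m = log base 3 of ζ as the new clock: one recursion step advances m by one while ζ scales by 3.


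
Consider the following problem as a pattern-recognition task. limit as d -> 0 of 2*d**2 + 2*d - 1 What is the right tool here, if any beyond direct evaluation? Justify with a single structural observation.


Diagnosis: no special technique — the expression is continuous at 0 — substitute and evaluate; no indeterminate form appears.


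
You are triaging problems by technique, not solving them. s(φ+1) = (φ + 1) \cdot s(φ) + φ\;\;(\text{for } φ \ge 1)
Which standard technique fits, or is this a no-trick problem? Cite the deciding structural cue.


Diagnosis: a summation factor — normalize by the running product of φ + 1: the left side becomes a difference, and differences sum.


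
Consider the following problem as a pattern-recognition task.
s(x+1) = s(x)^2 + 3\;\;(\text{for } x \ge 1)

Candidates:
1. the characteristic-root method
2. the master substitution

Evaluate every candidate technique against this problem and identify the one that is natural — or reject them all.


Diagnosis: no special technique — the sequence value feeds back through itself nonlinearly — linear superposition fails, and every superposition-based closed form fails with it.
- the characteristic-root method: the recursion is nonlinear in the sequence values, so no linear-modes ansatz applies.
- the master substitution — this is shift-type recursion, outside the divide-and-conquer template.


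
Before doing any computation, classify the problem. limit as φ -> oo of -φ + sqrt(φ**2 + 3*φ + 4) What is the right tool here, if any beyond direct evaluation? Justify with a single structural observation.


Diagnosis: conjugate multiplication — an infinity-minus-infinity difference with a surviving radical — multiply by the conjugate to cancel the divergence.


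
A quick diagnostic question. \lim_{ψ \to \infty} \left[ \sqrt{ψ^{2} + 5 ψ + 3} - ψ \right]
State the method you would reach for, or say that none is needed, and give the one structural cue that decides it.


Technique: conjugate multiplication — the difference \sqrt{ψ^{2} + 5 ψ + 3} - ψ is an ∞ − ∞ stalemate; its conjugate partner breaks the tie.


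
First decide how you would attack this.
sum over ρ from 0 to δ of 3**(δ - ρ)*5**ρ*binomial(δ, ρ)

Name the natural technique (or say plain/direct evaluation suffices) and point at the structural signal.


Verdict: the binomial theorem — binomial coefficients against complementary powers of 5 and 3: recognize the binomial expansion and resum.


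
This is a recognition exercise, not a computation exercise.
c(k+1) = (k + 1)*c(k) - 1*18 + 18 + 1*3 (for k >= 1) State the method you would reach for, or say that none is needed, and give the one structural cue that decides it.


Diagnosis: a summation factor — it is first-order linear but the coefficient k + 1 depends on the index, so multiply through by a summation factor to telescope it.


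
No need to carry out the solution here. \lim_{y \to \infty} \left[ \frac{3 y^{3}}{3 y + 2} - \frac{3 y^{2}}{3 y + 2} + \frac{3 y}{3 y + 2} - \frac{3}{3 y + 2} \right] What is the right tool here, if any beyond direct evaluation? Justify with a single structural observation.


Technique: dominant-term comparison — growth-rate triage: the leading powers of y decide the limit, everything else is noise. l'Hôpital's at-infinity variant applies to the expression viewed as a single quotient; the leading-term comparison is the direct route.


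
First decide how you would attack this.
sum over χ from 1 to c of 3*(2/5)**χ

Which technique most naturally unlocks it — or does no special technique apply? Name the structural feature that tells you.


Method: the geometric series formula — each summand is the previous one scaled by 2/5; that constant multiplier is itself the geometric structure.


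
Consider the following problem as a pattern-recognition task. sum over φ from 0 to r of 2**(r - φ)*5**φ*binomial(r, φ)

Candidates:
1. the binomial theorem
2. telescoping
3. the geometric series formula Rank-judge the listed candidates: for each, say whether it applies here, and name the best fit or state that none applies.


Technique: the binomial theorem — binomial(r, φ) weighting matched powers of 5 and 2 is the expanded form of (5 + 2)^r — fold it back up.
- the binomial theorem: a fit — the right tool for this form.
- telescoping: in the displayed form, no term reappears at a neighboring index to cancel against.
- the geometric series formula — the ratio of consecutive terms depends on the index.


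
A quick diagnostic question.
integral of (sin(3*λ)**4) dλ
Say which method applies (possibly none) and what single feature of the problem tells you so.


Method: a trigonometric identity — sin(3*λ)**4 carries an even exponent — trade it for double-angle cosines before integrating.


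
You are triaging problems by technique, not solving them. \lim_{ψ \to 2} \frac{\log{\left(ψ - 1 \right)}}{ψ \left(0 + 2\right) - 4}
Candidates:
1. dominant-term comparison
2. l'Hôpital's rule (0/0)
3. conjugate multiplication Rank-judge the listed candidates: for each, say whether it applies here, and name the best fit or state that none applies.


Method: l'Hôpital's rule (0/0) — plug in 2: top and bottom both hit zero, so differentiate each and retry. Expanding numerator and denominator to first order gives the same value — the rule automates exactly that.
- dominant-term comparison — this limit is not decided by comparing leading-term growth at infinity.
- l'Hôpital's rule (0/0) — applies; the problem has the shape this method handles.
- conjugate multiplication: rationalization has no target — no divergent radical difference appears.


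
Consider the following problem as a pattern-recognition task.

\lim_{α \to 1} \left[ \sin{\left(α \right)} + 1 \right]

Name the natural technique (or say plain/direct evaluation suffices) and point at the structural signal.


Method: no special technique — nothing blocks direct substitution at 1: plug in and finish.


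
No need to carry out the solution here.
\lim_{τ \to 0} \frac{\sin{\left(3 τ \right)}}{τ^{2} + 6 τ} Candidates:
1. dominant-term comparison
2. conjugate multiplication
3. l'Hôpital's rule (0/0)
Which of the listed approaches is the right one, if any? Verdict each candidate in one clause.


Method: l'Hôpital's rule (0/0) — the 0/0 form at 0 is the signature situation for l'Hôpital's rule. Known elementary limits would finish this too — the rule just bypasses the case analysis.
- dominant-term comparison: no dominant power emerges to decide the limit by degree comparison.
- conjugate multiplication — the conjugate move applies to radical differences, which this is not.
- l'Hôpital's rule (0/0) — applicable, and directly so.


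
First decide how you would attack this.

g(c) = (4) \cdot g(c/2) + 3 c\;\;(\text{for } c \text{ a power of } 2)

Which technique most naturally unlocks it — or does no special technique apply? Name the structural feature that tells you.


Technique: the master substitution — the argument shrinks by the factor 2, so measure the index on a logarithmic scale and the recursion becomes a shift.


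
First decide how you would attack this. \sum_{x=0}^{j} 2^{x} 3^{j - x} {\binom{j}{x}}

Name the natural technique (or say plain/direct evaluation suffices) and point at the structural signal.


Verdict: the binomial theorem — terms weighting {\binom{j}{x}} against matched powers of 2 and 3 reassemble into (2 + 3)^j by the binomial theorem.


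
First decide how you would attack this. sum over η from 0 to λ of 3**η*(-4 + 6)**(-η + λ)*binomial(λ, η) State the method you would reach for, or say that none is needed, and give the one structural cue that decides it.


Diagnosis: the binomial theorem — terms weighting binomial(λ, η) against matched powers of 3 and (-4 + 6) reassemble into (3 + (-4 + 6))^λ by the binomial theorem.


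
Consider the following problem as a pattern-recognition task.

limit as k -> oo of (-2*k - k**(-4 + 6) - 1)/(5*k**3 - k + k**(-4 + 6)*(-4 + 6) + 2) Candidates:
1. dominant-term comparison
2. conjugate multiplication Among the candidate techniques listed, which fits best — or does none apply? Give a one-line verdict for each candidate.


Method: dominant-term comparison — growth-rate triage: the leading powers of k decide the limit, everything else is noise.
- dominant-term comparison — a fit — the right tool for this form.
- conjugate multiplication: rationalization has no target — no divergent radical difference appears.


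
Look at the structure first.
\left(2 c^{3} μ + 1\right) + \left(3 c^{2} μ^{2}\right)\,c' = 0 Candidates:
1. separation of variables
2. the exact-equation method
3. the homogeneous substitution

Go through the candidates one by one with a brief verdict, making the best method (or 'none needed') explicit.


Technique: the exact-equation method — this form is already the differential of something: the matching mixed partials of 2 c^{3} μ + 1 and 3 c^{2} μ^{2} prove it.
- separation of variables: the two dependences do not factor apart.
- the exact-equation method — yes, a natural case for it.
- the homogeneous substitution: the ratio substitution does not collapse this equation.


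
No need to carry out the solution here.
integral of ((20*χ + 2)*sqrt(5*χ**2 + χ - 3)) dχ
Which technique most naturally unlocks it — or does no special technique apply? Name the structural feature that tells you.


Verdict: u-substitution — collected, the integrand has one factor that is, up to a constant, the derivative of an inner expression the rest depends on — substitute for that inner expression.


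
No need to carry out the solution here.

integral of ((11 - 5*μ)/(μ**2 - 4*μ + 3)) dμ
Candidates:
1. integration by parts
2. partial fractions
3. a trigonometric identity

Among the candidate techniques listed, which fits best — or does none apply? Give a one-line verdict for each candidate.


Best approach: partial fractions — with μ**2 - 4*μ + 3 factorable and the degree on top strictly smaller, simple-fraction decomposition is immediate.
- integration by parts — the integrand does not split as a nonconstant polynomial times an exp, sine, cosine of a linear argument, or logarithm — no polynomial-kernel parts product to differentiate one side of.
- partial fractions — applicable, and directly so.
- a trigonometric identity: no sine or cosine appears, so there is nothing for a trigonometric identity to act on.


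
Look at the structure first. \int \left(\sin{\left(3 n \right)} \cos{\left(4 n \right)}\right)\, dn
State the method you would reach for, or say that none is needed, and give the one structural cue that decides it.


Diagnosis: a trigonometric identity — \sin{\left(3 n \right)} \cos{\left(4 n \right)} mixes two frequencies; the product-to-sum identity splits it into single-frequency sinusoids.


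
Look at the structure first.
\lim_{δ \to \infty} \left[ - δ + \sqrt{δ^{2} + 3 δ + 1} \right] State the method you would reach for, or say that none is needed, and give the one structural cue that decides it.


Best approach: conjugate multiplication — the difference \sqrt{δ^{2} + 3 δ + 1} - δ is an ∞ − ∞ stalemate; its conjugate partner breaks the tie.


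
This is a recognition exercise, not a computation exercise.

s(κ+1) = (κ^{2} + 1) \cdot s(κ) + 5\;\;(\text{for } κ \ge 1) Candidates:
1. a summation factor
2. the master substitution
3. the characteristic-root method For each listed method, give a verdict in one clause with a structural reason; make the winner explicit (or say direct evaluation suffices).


Verdict: a summation factor — the coefficient κ^{2} + 1 drifts with the index, so no fixed root exists; normalizing by the cumulative product telescopes it.
- a summation factor: applicable, and directly so.
- the master substitution — the recursion steps by a constant offset, so exponential reindexing is pointless.
- the characteristic-root method — an index-dependent weight blocks the pure exponential ansatz.


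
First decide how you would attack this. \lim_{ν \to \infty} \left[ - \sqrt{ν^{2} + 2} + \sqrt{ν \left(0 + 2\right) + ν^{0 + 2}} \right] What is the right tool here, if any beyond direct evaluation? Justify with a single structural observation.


Best approach: conjugate multiplication — the difference \sqrt{ν \left(0 + 2\right) + ν^{0 + 2}} - \sqrt{ν^{2} + 2} is an ∞ − ∞ stalemate; its conjugate partner breaks the tie.
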